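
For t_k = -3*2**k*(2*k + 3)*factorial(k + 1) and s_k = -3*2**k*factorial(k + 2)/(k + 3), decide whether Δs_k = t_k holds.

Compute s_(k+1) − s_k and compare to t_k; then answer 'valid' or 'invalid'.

Invalid: residual 3*2**k*(2*k**2 + 9*k + 8)*factorial(k + 1)/((k + 3)*(k + 4)) ≠ 0.

s_(k+1) = -6*2**k*factorial(k + 3)/(k + 4)
s_(k+1) − s_k = -3*2**k*(k + 2)*(2*k + 7)*factorial(k + 2)/((k + 3)*(k + 4))
(s_(k+1) − s_k) − t_k = 3*2**k*(2*k**2 + 9*k + 8)*factorial(k + 1)/((k + 3)*(k + 4))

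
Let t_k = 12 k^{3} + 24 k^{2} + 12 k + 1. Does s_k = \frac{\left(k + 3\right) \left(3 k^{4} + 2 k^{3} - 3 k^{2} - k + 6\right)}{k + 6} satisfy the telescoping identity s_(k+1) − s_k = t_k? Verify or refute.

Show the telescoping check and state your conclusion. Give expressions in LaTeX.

s_(k+1) = (3*k**5 + 26*k**4 + 77*k**3 + 95*k**2 + 51*k + 28)/(k + 7)
s_(k+1) − s_k = (12*k**5 + 153*k**4 + 546*k**3 + 688*k**2 + 295*k + 42)/(k**2 + 13*k + 42)
(s_(k+1) − s_k) − t_k = 3*k*(-9*k**3 - 94*k**2 - 159*k - 74)/(k**2 + 13*k + 42)

Invalid: residual \frac{3 k \left(- 9 k^{3} - 94 k^{2} - 159 k - 74\right)}{k^{2} + 13 k + 42} ≠ 0.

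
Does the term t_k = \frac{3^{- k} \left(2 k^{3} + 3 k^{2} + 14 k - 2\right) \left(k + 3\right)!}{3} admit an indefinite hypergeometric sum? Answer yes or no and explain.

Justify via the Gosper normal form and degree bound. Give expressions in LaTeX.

Yes. s_k = 3^{- k} \left(2 k^{2} - 3 k + 2\right) \left(k + 3\right)!.

Compute t_(k+1)/t_k: get (2*k**4 + 17*k**3 + 62*k**2 + 121*k + 68)/(3*(2*k**3 + 3*k**2 + 14*k - 2)).
Take A(k)=k/3 + 4/3, B(k)=1, C(k)=k**3 + 3*k**2/2 + 7*k - 1.
Solve (k/3 + 4/3)·f(k+1) − (1)·f(k) = k**3 + 3*k**2/2 + 7*k - 1.
From deg A=1, deg B=0, deg C=3: d=2.
Solving with deg f ≤ 2: f(k) = 3*(2*k**2 - 3*k + 2)/2.
Get s_k = R·t_k = (2*k**2 - 3*k + 2)*factorial(k + 3)/3**k with R(k) = B(k−1)f(k)/C(k) = 3*(2*k**2 - 3*k + 2)/(2*k**3 + 3*k**2 + 14*k - 2).
Verify: (2*k**3 + 3*k**2 + 14*k - 2)*factorial(k + 3)/(3*3**k) matches t_k.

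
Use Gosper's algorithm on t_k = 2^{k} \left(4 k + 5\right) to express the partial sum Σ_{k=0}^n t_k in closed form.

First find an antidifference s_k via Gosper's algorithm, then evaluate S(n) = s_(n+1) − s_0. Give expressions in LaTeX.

Step 1: r(k) = 2*(4*k + 9)/(4*k + 5).
Normal form (A,B,C) = (2, 1, k + 5/4).
Solve (2)·f(k+1) − (1)·f(k) = k + 5/4.
d = 1 from the (0,0,1) case.
A polynomial solution: f(k) = (4*k - 3)/4.
Then R = B(k−1)f/C = (4*k - 3)/(4*k + 5), so s_k = R(k)·t_k = 2**k*(4*k - 3).
Δs = 2**k*(4*k + 5), as required.
s_(n+1) = 2**(n + 1)*(4*n + 1) and s_(0) = -3, so S(n) = 2**(n + 1) + 2**(n + 3)*n + 3.

S(n) = 2^{n + 1} + 2^{n + 3} n + 3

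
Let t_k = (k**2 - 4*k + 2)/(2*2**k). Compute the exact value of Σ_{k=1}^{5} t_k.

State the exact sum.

Σ = -25/64

r(k) = (k**2 - 2*k - 1)/(2*(k**2 - 4*k + 2)) after simplifying.
A = 1/2, B = 1, C = k**2 - 4*k + 2.
Need (1/2)·f(k+1) − (1)·f(k) = k**2 - 4*k + 2.
Degrees (0,0,2) ⇒ d ≤ 2.
Solve for f: f(k) = -2*(k - 1)**2 (degree 2 ≤ 2).
R(k) = B(k−1)·f(k)/C(k) = -2*(k - 1)**2/(k**2 - 4*k + 2); s_k = R·t_k = (-k**2 + 2*k - 1)/2**k.
Check: Δs_k = (k**2 - 4*k + 2)/(2*2**k). ✓
Sum = s_(6) − s_(1); s_(6) = -25/64, s_(1) = 0 ⇒ -25/64.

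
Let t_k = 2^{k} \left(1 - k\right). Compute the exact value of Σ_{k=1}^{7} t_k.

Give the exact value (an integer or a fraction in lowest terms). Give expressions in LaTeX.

Σ = -1284

Compute t_(k+1)/t_k: get 2*k/(k - 1).
Take A(k)=2, B(k)=1, C(k)=k - 1.
f must satisfy (2)·f(k+1) − (1)·f(k) = k - 1.
deg f ≤ 1 (via 0,0,1).
Coefficient equations give f(k) = k - 3.
Certificate R = B(k−1)f/C = (k - 3)/(k - 1) gives s_k = 2**k*(3 - k).
Verify: 2**k*(1 - k) matches t_k.
Telescoping: Σ = s_(8) − s_(1) = -1280 − (4) = -1284.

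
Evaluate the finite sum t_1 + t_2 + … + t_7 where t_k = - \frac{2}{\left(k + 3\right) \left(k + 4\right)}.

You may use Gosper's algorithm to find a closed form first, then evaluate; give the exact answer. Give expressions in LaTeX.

The ratio is (k + 3)/(k + 5).
Gosper form: A/B · C(k+1)/C(k) with A=k + 3, B=k + 5, C=1.
f must satisfy (k + 3)·f(k+1) − (k + 4)·f(k) = 1.
d = 1 from the (1,1,0) case.
Match coefficients ⇒ f(k) = k/3.
So s_k = (B(k−1)f/C)·t_k = (k*(k + 4)/3)·t_k = -2*k/(3*k + 9).
Verify: -2/(k**2 + 7*k + 12) matches t_k.
Sum = s_(8) − s_(1); s_(8) = -16/33, s_(1) = -1/6 ⇒ -7/22.

Σ = -7/22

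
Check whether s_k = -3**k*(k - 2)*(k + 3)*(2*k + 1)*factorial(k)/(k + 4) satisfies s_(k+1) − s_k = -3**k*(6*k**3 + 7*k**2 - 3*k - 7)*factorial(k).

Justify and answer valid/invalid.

Invalid: residual 3**k*(6*k**4 + 31*k**3 + 23*k**2 - 16*k - 26)*factorial(k)/((k + 4)*(k + 5)) ≠ 0.

s_(k+1) = -3**(k + 1)*(k - 1)*(k + 4)*(2*k + 3)*factorial(k + 1)/(k + 5)
s_(k+1) − s_k = -3**k*(6*k**5 + 55*k**4 + 149*k**3 + 83*k**2 - 107*k - 114)*factorial(k)/((k + 4)*(k + 5))
(s_(k+1) − s_k) − t_k = 3**k*(6*k**4 + 31*k**3 + 23*k**2 - 16*k - 26)*factorial(k)/((k + 4)*(k + 5))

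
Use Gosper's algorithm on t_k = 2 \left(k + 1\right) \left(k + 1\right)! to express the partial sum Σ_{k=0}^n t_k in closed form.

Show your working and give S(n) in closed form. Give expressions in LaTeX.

Compute t_(k+1)/t_k: get (k + 2)**2/(k + 1).
Normal form (A,B,C) = (k + 2, 1, k + 1).
Need (k + 2)·f(k+1) − (1)·f(k) = k + 1.
Bound: deg f ≤ 0.
Coefficient equations give f(k) = 1.
So s_k = (B(k−1)f/C)·t_k = (1/(k + 1))·t_k = 2*factorial(k + 1).
Check: Δs_k = 2*(k + 1)*factorial(k + 1). ✓
Telescope: S(n) = s_(n+1) − s_(0) = 2*factorial(n + 2) − (2) = 2*factorial(n + 2) - 2.

S(n) = 2 \left(n + 2\right)! - 2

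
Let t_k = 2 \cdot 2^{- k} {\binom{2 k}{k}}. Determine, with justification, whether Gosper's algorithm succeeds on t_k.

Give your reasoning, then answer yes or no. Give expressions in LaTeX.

No — t_k has no hypergeometric antidifference.

Ratio r(k) = (2*k + 1)/(k + 1).
Gosper form: A/B · C(k+1)/C(k) with A=2*k + 1, B=k + 1, C=1.
Set up (2*k + 1)·f(k+1) − (k)·f(k) − (1) = 0.
Degrees (1,1,0) ⇒ d ≤ -1.
Bound -1 < 0, so the key equation has no polynomial solution.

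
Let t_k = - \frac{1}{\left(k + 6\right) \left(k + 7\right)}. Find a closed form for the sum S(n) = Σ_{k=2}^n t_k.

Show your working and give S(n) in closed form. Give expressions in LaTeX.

Step 1: r(k) = (k + 6)/(k + 8).
So A=k + 6 and B=k + 8, with C=1.
f must satisfy (k + 6)·f(k+1) − (k + 7)·f(k) = 1.
Degrees (1,1,0) ⇒ d ≤ 1.
Match coefficients ⇒ f(k) = k/6.
Then R = B(k−1)f/C = k*(k + 7)/6, so s_k = R(k)·t_k = -k/(6*k + 36).
s_(k+1) − s_k = -1/(k**2 + 13*k + 42) = t_k.
Σ_(k=2)^n t_k = s_(n+1) − s_(2) = ((-n - 1)/(6*(n + 7))) − (-1/24), i.e. (1 - n)/(8*(n + 7)).

S(n) = \frac{1 - n}{8 \left(n + 7\right)}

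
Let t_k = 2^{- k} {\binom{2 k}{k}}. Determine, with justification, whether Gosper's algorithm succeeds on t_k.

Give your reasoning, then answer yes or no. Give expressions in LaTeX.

No — t_k has no hypergeometric antidifference.

r(k) = (2*k + 1)/(k + 1) after simplifying.
Factor: A=2*k + 1; B=k + 1; C=1.
Solve (2*k + 1)·f(k+1) − (k)·f(k) = 1.
Bound: deg f ≤ -1.
deg f ≤ -1 is impossible — no certificate.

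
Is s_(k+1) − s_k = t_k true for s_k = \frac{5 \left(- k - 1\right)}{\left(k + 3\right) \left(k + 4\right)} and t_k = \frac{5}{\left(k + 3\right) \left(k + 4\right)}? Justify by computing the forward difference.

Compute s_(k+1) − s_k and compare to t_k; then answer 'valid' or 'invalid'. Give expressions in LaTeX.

Invalid: residual - \frac{30}{k^{3} + 12 k^{2} + 47 k + 60} ≠ 0.

s_(k+1) = 5*(-k - 2)/((k + 4)*(k + 5))
s_(k+1) − s_k = 5*(k - 1)/(k**3 + 12*k**2 + 47*k + 60)
(s_(k+1) − s_k) − t_k = -30/(k**3 + 12*k**2 + 47*k + 60)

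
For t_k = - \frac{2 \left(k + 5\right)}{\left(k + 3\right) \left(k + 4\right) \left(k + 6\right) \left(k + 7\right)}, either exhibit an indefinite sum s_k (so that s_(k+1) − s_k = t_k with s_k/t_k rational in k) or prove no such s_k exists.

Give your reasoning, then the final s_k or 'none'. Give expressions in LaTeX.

The ratio is (k + 3)*(k + 6)**2/((k + 5)**2*(k + 8)).
Factor: A=k + 3; B=k + 8; C=k**2 + 10*k + 25.
f must satisfy (k + 3)·f(k+1) − (k + 7)·f(k) = k**2 + 10*k + 25.
Degrees (1,1,2) ⇒ d ≤ 4.
A polynomial solution: f(k) = k*(k + 4)*(k + 5)*(k + 9)/36.
Then R = B(k−1)f/C = k*(k + 4)*(k + 7)*(k + 9)/(36*(k + 5)), so s_k = R(k)·t_k = k*(-k - 9)/(18*(k**2 + 9*k + 18)).
s_(k+1) − s_k = 2*(-k - 5)/(k**4 + 20*k**3 + 145*k**2 + 450*k + 504) = t_k.

s_k = \frac{k \left(- k - 9\right)}{18 \left(k^{2} + 9 k + 18\right)}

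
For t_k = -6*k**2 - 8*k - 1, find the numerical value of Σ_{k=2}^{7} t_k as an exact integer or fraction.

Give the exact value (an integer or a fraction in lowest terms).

Σ = -1056

Ratio r(k) = (6*k**2 + 20*k + 15)/(6*k**2 + 8*k + 1).
Gosper form: A/B · C(k+1)/C(k) with A=1, B=1, C=k**2 + 4*k/3 + 1/6.
Key eq: (1)·f(k+1) = (1)·f(k) + (k**2 + 4*k/3 + 1/6).
Degrees (0,0,2) ⇒ d ≤ 3.
Solving with deg f ≤ 3: f(k) = k*(2*k**2 + k - 2)/6.
So s_k = (B(k−1)f/C)·t_k = (k*(2*k**2 + k - 2)/(6*k**2 + 8*k + 1))·t_k = k*(-2*k**2 - k + 2).
Δs = -6*k**2 - 8*k - 1, as required.
Evaluate s at k=8 and k=2: -1072 and -16; difference -1056.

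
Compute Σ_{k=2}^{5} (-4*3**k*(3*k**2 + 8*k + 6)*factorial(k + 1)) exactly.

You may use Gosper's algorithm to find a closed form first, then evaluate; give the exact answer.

Σ = -88179408

The ratio is 3*(3*k**3 + 20*k**2 + 45*k + 34)/(3*k**2 + 8*k + 6).
Factor: A=3*k + 6; B=1; C=k**2 + 8*k/3 + 2.
f must satisfy (3*k + 6)·f(k+1) − (1)·f(k) = k**2 + 8*k/3 + 2.
Bound: deg f ≤ 1.
A polynomial solution: f(k) = k/3.
Certificate R = B(k−1)f/C = k/(3*k**2 + 8*k + 6) gives s_k = -4*3**k*k*factorial(k + 1).
s_(k+1) − s_k = -4*3**k*(3*k**2 + 8*k + 6)*factorial(k + 1) = t_k.
Telescoping: Σ = s_(6) − s_(2) = -88179840 − (-432) = -88179408.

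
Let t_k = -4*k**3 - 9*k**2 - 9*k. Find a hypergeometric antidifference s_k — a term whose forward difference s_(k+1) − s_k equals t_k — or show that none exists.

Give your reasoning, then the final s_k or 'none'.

s_k = k*(-k**3 - k**2 - k + 3)

t_(k+1)/t_k = (4*k**3 + 21*k**2 + 39*k + 22)/(k*(4*k**2 + 9*k + 9)).
Gosper form: A/B · C(k+1)/C(k) with A=1, B=1, C=k**3 + 9*k**2/4 + 9*k/4.
Key eq: (1)·f(k+1) = (1)·f(k) + (k**3 + 9*k**2/4 + 9*k/4).
From deg A=0, deg B=0, deg C=3: d=4.
Match coefficients ⇒ f(k) = k*(k - 1)*(k**2 + 2*k + 3)/4.
Certificate R = B(k−1)f/C = (k - 1)*(k**2 + 2*k + 3)/(4*k**2 + 9*k + 9) gives s_k = k*(-k**3 - k**2 - k + 3).
Δs = k*(-4*k**2 - 9*k - 9), as required.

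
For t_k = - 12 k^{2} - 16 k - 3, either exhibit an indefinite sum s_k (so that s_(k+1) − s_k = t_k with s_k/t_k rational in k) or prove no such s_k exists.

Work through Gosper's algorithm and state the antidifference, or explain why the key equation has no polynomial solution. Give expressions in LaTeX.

s_k = k \left(- 4 k^{2} - 2 k + 3\right)

The ratio is (12*k**2 + 40*k + 31)/(12*k**2 + 16*k + 3).
Normal form (A,B,C) = (1, 1, k**2 + 4*k/3 + 1/4).
f must satisfy (1)·f(k+1) − (1)·f(k) = k**2 + 4*k/3 + 1/4.
From deg A=0, deg B=0, deg C=2: d=3.
A polynomial solution: f(k) = k*(4*k**2 + 2*k - 3)/12.
So s_k = (B(k−1)f/C)·t_k = (k*(4*k**2 + 2*k - 3)/(12*k**2 + 16*k + 3))·t_k = k*(-4*k**2 - 2*k + 3).
Verify: -12*k**2 - 16*k - 3 matches t_k.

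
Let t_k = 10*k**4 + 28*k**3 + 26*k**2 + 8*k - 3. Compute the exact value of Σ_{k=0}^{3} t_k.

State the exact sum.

Σ = 2388

t_(k+1)/t_k = (10*k**4 + 68*k**3 + 170*k**2 + 184*k + 69)/(10*k**4 + 28*k**3 + 26*k**2 + 8*k - 3).
Gosper form: A/B · C(k+1)/C(k) with A=1, B=1, C=k**4 + 14*k**3/5 + 13*k**2/5 + 4*k/5 - 3/10.
Solve (1)·f(k+1) − (1)·f(k) = k**4 + 14*k**3/5 + 13*k**2/5 + 4*k/5 - 3/10.
Bound: deg f ≤ 5.
Coefficient equations give f(k) = k*(2*k**4 + 2*k**3 - 2*k**2 - 2*k - 3)/10.
Certificate R = B(k−1)f/C = k*(2*k**4 + 2*k**3 - 2*k**2 - 2*k - 3)/(10*k**4 + 28*k**3 + 26*k**2 + 8*k - 3) gives s_k = k*(2*k**4 + 2*k**3 - 2*k**2 - 2*k - 3).
Verify: 10*k**4 + 28*k**3 + 26*k**2 + 8*k - 3 matches t_k.
Telescoping: Σ = s_(4) − s_(0) = 2388 − (0) = 2388.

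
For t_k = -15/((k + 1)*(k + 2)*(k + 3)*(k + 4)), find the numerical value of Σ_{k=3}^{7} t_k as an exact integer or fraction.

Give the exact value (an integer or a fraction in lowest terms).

Σ = -29/792

t_(k+1)/t_k = (k + 1)/(k + 5).
Gosper form: A/B · C(k+1)/C(k) with A=k + 1, B=k + 5, C=1.
Set up (k + 1)·f(k+1) − (k + 4)·f(k) − (1) = 0.
Bound: deg f ≤ 3.
Solving with deg f ≤ 3: f(k) = k*(k**2 + 6*k + 11)/18.
R(k) = B(k−1)·f(k)/C(k) = k*(k + 4)*(k**2 + 6*k + 11)/18; s_k = R·t_k = 5*k*(-k**2 - 6*k - 11)/(6*(k + 1)*(k + 2)*(k + 3)).
s_(k+1) − s_k = -15/(k**4 + 10*k**3 + 35*k**2 + 50*k + 24) = t_k.
Telescoping: Σ = s_(8) − s_(3) = -82/99 − (-19/24) = -29/792.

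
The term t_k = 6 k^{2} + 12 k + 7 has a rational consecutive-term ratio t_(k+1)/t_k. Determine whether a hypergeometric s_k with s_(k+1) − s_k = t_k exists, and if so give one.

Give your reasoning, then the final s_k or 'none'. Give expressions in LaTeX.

s_k = k \left(2 k^{2} + 3 k + 2\right)

Compute t_(k+1)/t_k: get (6*k**2 + 24*k + 25)/(6*k**2 + 12*k + 7).
Factor: A=1; B=1; C=k**2 + 2*k + 7/6.
Solve (1)·f(k+1) − (1)·f(k) = k**2 + 2*k + 7/6.
d = 3 from the (0,0,2) case.
Match coefficients ⇒ f(k) = k*(2*k**2 + 3*k + 2)/6.
R(k) = B(k−1)·f(k)/C(k) = k*(2*k**2 + 3*k + 2)/(6*k**2 + 12*k + 7); s_k = R·t_k = k*(2*k**2 + 3*k + 2).
Verify: 6*k**2 + 12*k + 7 matches t_k.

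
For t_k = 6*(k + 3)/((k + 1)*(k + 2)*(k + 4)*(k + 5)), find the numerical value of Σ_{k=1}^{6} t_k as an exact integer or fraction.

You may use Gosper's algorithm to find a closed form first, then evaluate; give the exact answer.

t_(k+1)/t_k = (k + 1)*(k + 4)**2/((k + 3)**2*(k + 6)).
Normal form (A,B,C) = (k + 1, k + 6, k**2 + 6*k + 9).
Set up (k + 1)·f(k+1) − (k + 5)·f(k) − (k**2 + 6*k + 9) = 0.
Bound: deg f ≤ 4.
Solving with deg f ≤ 4: f(k) = k*(k + 2)*(k + 3)*(k + 5)/8.
Certificate R = B(k−1)f/C = k*(k + 2)*(k + 5)**2/(8*(k + 3)) gives s_k = 3*k*(k + 5)/(4*(k**2 + 5*k + 4)).
s_(k+1) − s_k = 6*(k + 3)/(k**4 + 12*k**3 + 49*k**2 + 78*k + 40) = t_k.
Σ_(k=1)^(6) t_k = s_(7) − s_(1) = 63/88 − (9/20) = 117/440.

Σ = 117/440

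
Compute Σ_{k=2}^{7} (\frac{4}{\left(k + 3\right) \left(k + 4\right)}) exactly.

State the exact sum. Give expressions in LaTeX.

Σ = 24/55

t_(k+1)/t_k = (k + 3)/(k + 5).
So A=k + 3 and B=k + 5, with C=1.
Set up (k + 3)·f(k+1) − (k + 4)·f(k) − (1) = 0.
d = 1 from the (1,1,0) case.
A polynomial solution: f(k) = k/3.
R(k) = B(k−1)·f(k)/C(k) = k*(k + 4)/3; s_k = R·t_k = 4*k/(3*(k + 3)).
Check: Δs_k = 4/(k**2 + 7*k + 12). ✓
Σ_(k=2)^(7) t_k = s_(8) − s_(2) = 32/33 − (8/15) = 24/55.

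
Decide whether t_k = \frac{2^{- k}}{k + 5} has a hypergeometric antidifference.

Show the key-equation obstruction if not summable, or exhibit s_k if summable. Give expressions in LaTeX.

r(k) = (k + 5)/(2*(k + 6)) after simplifying.
A = k/2 + 5/2, B = k + 6, C = 1.
f must satisfy (k/2 + 5/2)·f(k+1) − (k + 5)·f(k) = 1.
d = -1 from the (1,1,0) case.
Bound -1 < 0, so the key equation has no polynomial solution.

No — key equation has no polynomial f.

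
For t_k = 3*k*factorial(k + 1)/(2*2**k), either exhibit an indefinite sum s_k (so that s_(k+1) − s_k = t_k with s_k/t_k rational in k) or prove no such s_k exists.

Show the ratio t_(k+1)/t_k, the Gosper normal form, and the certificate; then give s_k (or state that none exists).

Ratio r(k) = (k + 1)*(k + 2)/(2*k).
Normal form (A,B,C) = (k/2 + 1, 1, k).
f must satisfy (k/2 + 1)·f(k+1) − (1)·f(k) = k.
Degrees (1,0,1) ⇒ d ≤ 0.
A polynomial solution: f(k) = 2.
Get s_k = R·t_k = 3*factorial(k + 1)/2**k with R(k) = B(k−1)f(k)/C(k) = 2/k.
s_(k+1) − s_k = 3*k*factorial(k + 1)/(2*2**k) = t_k.

s_k = 3*factorial(k + 1)/2**k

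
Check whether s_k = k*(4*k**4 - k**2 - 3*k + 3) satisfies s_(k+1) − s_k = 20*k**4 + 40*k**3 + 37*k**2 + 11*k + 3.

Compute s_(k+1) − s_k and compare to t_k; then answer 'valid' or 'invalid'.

s_(k+1) = -(k + 1)*(3*k - 4*(k + 1)**4 + (k + 1)**2)
s_(k+1) − s_k = 20*k**4 + 40*k**3 + 37*k**2 + 11*k + 3
(s_(k+1) − s_k) − t_k = 0

Valid: the claim telescopes to t_k.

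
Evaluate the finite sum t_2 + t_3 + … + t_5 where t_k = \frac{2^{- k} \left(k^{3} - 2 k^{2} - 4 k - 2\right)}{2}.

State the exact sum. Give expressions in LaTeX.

Step 1: r(k) = (k**3 + k**2 - 5*k - 7)/(2*(k**3 - 2*k**2 - 4*k - 2)).
Take A(k)=1/2, B(k)=1, C(k)=k**3 - 2*k**2 - 4*k - 2.
Solve (1/2)·f(k+1) − (1)·f(k) = k**3 - 2*k**2 - 4*k - 2.
From deg A=0, deg B=0, deg C=3: d=3.
Solve for f: f(k) = -2*(k + 1)*(k**2 + 1) (degree 3 ≤ 3).
R(k) = B(k−1)·f(k)/C(k) = -2*(k + 1)*(k**2 + 1)/(k**3 - 2*k**2 - 4*k - 2); s_k = R·t_k = (-k**3 - k**2 - k - 1)/2**k.
Δs = (k**3 - 2*k**2 - 4*k - 2)/(2*2**k), as required.
Sum = s_(6) − s_(2); s_(6) = -259/64, s_(2) = -15/4 ⇒ -19/64.

Σ = -19/64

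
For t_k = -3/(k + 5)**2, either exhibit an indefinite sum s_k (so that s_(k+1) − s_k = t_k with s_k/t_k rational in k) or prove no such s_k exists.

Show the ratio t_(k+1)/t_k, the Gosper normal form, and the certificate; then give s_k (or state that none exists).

none (Gosper's algorithm certifies no s_k)

Compute t_(k+1)/t_k: get (k + 5)**2/(k + 6)**2.
So A=k**2 + 10*k + 25 and B=k**2 + 12*k + 36, with C=1.
f must satisfy (k**2 + 10*k + 25)·f(k+1) − (k**2 + 10*k + 25)·f(k) = 1.
deg f ≤ 0 (via 2,2,0).
Generic f = c0 gives residual -1; -1 = 0 cannot hold, so t_k is not Gosper-summable.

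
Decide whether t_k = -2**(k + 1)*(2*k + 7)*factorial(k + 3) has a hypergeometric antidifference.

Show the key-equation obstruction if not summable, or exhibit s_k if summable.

Compute t_(k+1)/t_k: get 2*(k + 4)*(2*k + 9)/(2*k + 7).
So A=2*k + 8 and B=1, with C=k + 7/2.
Need (2*k + 8)·f(k+1) − (1)·f(k) = k + 7/2.
Degrees (1,0,1) ⇒ d ≤ 0.
Solving with deg f ≤ 0: f(k) = 1/2.
So s_k = (B(k−1)f/C)·t_k = (1/(2*k + 7))·t_k = -2**(k + 1)*factorial(k + 3).
Check: Δs_k = -2**(k + 1)*(2*k + 7)*factorial(k + 3). ✓

Yes. s_k = -2**(k + 1)*factorial(k + 3).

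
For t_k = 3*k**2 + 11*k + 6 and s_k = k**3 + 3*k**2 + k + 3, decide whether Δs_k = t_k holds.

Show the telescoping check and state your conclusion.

Invalid: residual -2*k - 1 ≠ 0.

s_(k+1) = k**3 + 6*k**2 + 10*k + 8
s_(k+1) − s_k = 3*k**2 + 9*k + 5
(s_(k+1) − s_k) − t_k = -2*k - 1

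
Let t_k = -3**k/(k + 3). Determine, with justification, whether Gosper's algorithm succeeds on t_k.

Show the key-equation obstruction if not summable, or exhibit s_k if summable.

Compute t_(k+1)/t_k: get 3*(k + 3)/(k + 4).
So A=3*k + 9 and B=k + 4, with C=1.
Solve (3*k + 9)·f(k+1) − (k + 3)·f(k) = 1.
d = -1 from the (1,1,0) case.
deg f ≤ -1 is impossible — no certificate.

No — key equation has no polynomial f.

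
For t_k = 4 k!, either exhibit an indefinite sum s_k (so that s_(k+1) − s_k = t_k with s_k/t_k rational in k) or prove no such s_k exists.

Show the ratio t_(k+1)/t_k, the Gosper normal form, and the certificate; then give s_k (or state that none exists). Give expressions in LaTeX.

The ratio is k + 1.
Normal form (A,B,C) = (k + 1, 1, 1).
f must satisfy (k + 1)·f(k+1) − (1)·f(k) = 1.
deg f ≤ -1 (via 1,0,0).
deg f ≤ -1 is impossible — no certificate.

not Gosper-summable; s_k does not exist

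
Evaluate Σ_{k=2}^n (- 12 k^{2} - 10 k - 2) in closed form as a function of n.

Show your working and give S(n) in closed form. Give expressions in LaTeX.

S(n) = - 4 n^{3} - 11 n^{2} - 9 n + 24

Compute t_(k+1)/t_k: get (6*k**2 + 17*k + 12)/(6*k**2 + 5*k + 1).
Normal form (A,B,C) = (1, 1, k**2 + 5*k/6 + 1/6).
Need (1)·f(k+1) − (1)·f(k) = k**2 + 5*k/6 + 1/6.
From deg A=0, deg B=0, deg C=2: d=3.
Solving with deg f ≤ 3: f(k) = k*(4*k**2 - k - 1)/12.
Then R = B(k−1)f/C = k*(4*k**2 - k - 1)/(2*(2*k + 1)*(3*k + 1)), so s_k = R(k)·t_k = k*(-4*k**2 + k + 1).
Δs = -12*k**2 - 10*k - 2, as required.
Evaluate: s_(n+1) = -4*n**3 - 11*n**2 - 9*n - 2; subtract s_(2) = -26 ⇒ S(n) = -4*n**3 - 11*n**2 - 9*n + 24.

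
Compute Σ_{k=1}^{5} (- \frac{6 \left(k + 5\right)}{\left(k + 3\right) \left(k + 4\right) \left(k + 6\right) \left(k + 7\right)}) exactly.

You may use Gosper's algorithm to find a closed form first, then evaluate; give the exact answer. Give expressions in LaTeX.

Σ = -5/63

Step 1: r(k) = (k + 3)*(k + 6)**2/((k + 5)**2*(k + 8)).
A = k + 3, B = k + 8, C = k**2 + 10*k + 25.
Set up (k + 3)·f(k+1) − (k + 7)·f(k) − (k**2 + 10*k + 25) = 0.
deg f ≤ 4 (via 1,1,2).
Solve for f: f(k) = k*(k + 4)*(k + 5)*(k + 9)/36 (degree 4 ≤ 4).
Get s_k = R·t_k = k*(-k - 9)/(6*(k**2 + 9*k + 18)) with R(k) = B(k−1)f(k)/C(k) = k*(k + 4)*(k + 7)*(k + 9)/(36*(k + 5)).
Verify: 6*(-k - 5)/(k**4 + 20*k**3 + 145*k**2 + 450*k + 504) matches t_k.
Telescoping: Σ = s_(6) − s_(1) = -5/36 − (-5/84) = -5/63.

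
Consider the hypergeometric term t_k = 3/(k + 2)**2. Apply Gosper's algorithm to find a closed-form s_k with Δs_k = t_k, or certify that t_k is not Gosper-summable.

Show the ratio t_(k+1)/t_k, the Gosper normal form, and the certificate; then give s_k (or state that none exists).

no hypergeometric antidifference exists

Ratio r(k) = (k + 2)**2/(k + 3)**2.
So A=k**2 + 4*k + 4 and B=k**2 + 6*k + 9, with C=1.
Key eq: (k**2 + 4*k + 4)·f(k+1) = (k**2 + 4*k + 4)·f(k) + (1).
Bound: deg f ≤ 0.
Write f(k) = c0. Then LHS − RHS = -1, requiring -1 = 0: contradictory. No certificate.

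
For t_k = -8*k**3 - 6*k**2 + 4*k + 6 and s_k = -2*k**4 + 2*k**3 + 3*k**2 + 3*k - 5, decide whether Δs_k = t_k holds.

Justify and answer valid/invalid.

s_(k+1) = -2*k**4 - 6*k**3 - 3*k**2 + 7*k + 1
s_(k+1) − s_k = -8*k**3 - 6*k**2 + 4*k + 6
(s_(k+1) − s_k) − t_k = 0

valid (s_(k+1) − s_k reduces to t_k)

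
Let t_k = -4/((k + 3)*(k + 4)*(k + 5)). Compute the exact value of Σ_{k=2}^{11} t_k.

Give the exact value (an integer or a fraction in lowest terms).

r(k) = (k + 3)/(k + 6) after simplifying.
So A=k + 3 and B=k + 6, with C=1.
Solve (k + 3)·f(k+1) − (k + 5)·f(k) = 1.
Bound: deg f ≤ 2.
Solve for f: f(k) = k*(k + 7)/24 (degree 2 ≤ 2).
Then R = B(k−1)f/C = k*(k + 5)*(k + 7)/24, so s_k = R(k)·t_k = k*(-k - 7)/(6*(k + 3)*(k + 4)).
Verify: -4/(k**3 + 12*k**2 + 47*k + 60) matches t_k.
Sum = s_(12) − s_(2); s_(12) = -19/120, s_(2) = -1/10 ⇒ -7/120.

Σ = -7/120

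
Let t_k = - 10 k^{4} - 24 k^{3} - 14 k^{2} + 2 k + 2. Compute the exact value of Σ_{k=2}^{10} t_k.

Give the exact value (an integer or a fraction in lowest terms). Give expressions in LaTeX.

t_(k+1)/t_k = (5*k**4 + 32*k**3 + 73*k**2 + 69*k + 22)/(5*k**4 + 12*k**3 + 7*k**2 - k - 1).
Factor: A=1; B=1; C=k**4 + 12*k**3/5 + 7*k**2/5 - k/5 - 1/5.
Need (1)·f(k+1) − (1)·f(k) = k**4 + 12*k**3/5 + 7*k**2/5 - k/5 - 1/5.
Degrees (0,0,4) ⇒ d ≤ 5.
Match coefficients ⇒ f(k) = k*(k + 1)*(2*k**3 - k**2 - 3*k + 1)/10.
R(k) = B(k−1)·f(k)/C(k) = k*(2*k**3 - k**2 - 3*k + 1)/(2*(5*k**3 + 7*k**2 - 1)); s_k = R·t_k = k*(-2*k**4 - k**3 + 4*k**2 + 2*k - 1).
Verify: -10*k**4 - 24*k**3 - 14*k**2 + 2*k + 2 matches t_k.
Evaluate s at k=11 and k=2: -331188 and -42; difference -331146.

Σ = -331146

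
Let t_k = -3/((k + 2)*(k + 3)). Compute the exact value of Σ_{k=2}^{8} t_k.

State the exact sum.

Σ = -21/44

Compute t_(k+1)/t_k: get (k + 2)/(k + 4).
Normal form (A,B,C) = (k + 2, k + 4, 1).
f must satisfy (k + 2)·f(k+1) − (k + 3)·f(k) = 1.
Degrees (1,1,0) ⇒ d ≤ 1.
Solve for f: f(k) = k/2 (degree 1 ≤ 1).
So s_k = (B(k−1)f/C)·t_k = (k*(k + 3)/2)·t_k = -3*k/(2*k + 4).
Δs = -3/(k**2 + 5*k + 6), as required.
Σ_(k=2)^(8) t_k = s_(9) − s_(2) = -27/22 − (-3/4) = -21/44.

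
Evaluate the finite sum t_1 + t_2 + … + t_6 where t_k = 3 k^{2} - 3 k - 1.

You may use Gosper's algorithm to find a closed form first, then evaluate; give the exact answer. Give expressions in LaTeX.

Σ = 204

Step 1: r(k) = (3*k**2 + 3*k - 1)/(3*k**2 - 3*k - 1).
Factor: A=1; B=1; C=k**2 - k - 1/3.
f must satisfy (1)·f(k+1) − (1)·f(k) = k**2 - k - 1/3.
From deg A=0, deg B=0, deg C=2: d=3.
Solving with deg f ≤ 3: f(k) = k*(k**2 - 3*k + 1)/3.
So s_k = (B(k−1)f/C)·t_k = (k*(k**2 - 3*k + 1)/(3*k**2 - 3*k - 1))·t_k = k*(k**2 - 3*k + 1).
Check: Δs_k = 3*k**2 - 3*k - 1. ✓
Σ_(k=1)^(6) t_k = s_(7) − s_(1) = 203 − (-1) = 204.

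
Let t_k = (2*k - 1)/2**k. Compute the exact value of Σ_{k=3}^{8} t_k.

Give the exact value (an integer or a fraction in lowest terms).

The ratio is (2*k + 1)/(2*(2*k - 1)).
Factor: A=1/2; B=1; C=k - 1/2.
Solve (1/2)·f(k+1) − (1)·f(k) = k - 1/2.
deg f ≤ 1 (via 0,0,1).
Match coefficients ⇒ f(k) = -2*k - 1.
R(k) = B(k−1)·f(k)/C(k) = -2*(2*k + 1)/(2*k - 1); s_k = R·t_k = 2*(-2*k - 1)/2**k.
Check: Δs_k = (2*k - 1)/2**k. ✓
Evaluate s at k=9 and k=3: -19/256 and -7/4; difference 429/256.

Σ = 429/256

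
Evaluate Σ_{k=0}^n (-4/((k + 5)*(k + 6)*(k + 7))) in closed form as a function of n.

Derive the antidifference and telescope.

Compute t_(k+1)/t_k: get (k + 5)/(k + 8).
A = k + 5, B = k + 8, C = 1.
f must satisfy (k + 5)·f(k+1) − (k + 7)·f(k) = 1.
d = 2 from the (1,1,0) case.
Solve for f: f(k) = k*(k + 11)/60 (degree 2 ≤ 2).
Then R = B(k−1)f/C = k*(k + 7)*(k + 11)/60, so s_k = R(k)·t_k = k*(-k - 11)/(15*(k + 5)*(k + 6)).
Verify: -4/(k**3 + 18*k**2 + 107*k + 210) matches t_k.
Telescope: S(n) = s_(n+1) − s_(0) = (-n**2 - 13*n - 12)/(15*(n**2 + 13*n + 42)) − (0) = (-n**2 - 13*n - 12)/(15*(n**2 + 13*n + 42)).

S(n) = (-n**2 - 13*n - 12)/(15*(n**2 + 13*n + 42))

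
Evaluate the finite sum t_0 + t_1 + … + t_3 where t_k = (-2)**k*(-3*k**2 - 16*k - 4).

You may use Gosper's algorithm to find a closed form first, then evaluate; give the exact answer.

The ratio is 2*(-3*k**2 - 22*k - 23)/(3*k**2 + 16*k + 4).
Factor: A=-2; B=1; C=k**2 + 16*k/3 + 4/3.
f must satisfy (-2)·f(k+1) − (1)·f(k) = k**2 + 16*k/3 + 4/3.
Degrees (0,0,2) ⇒ d ≤ 2.
Solving with deg f ≤ 2: f(k) = -(k**2 + 4*k - 2)/3.
R(k) = B(k−1)·f(k)/C(k) = -(k**2 + 4*k - 2)/(3*k**2 + 16*k + 4); s_k = R·t_k = (-2)**k*(k**2 + 4*k - 2).
Δs = (-2)**k*(-3*k**2 - 16*k - 4), as required.
Telescoping: Σ = s_(4) − s_(0) = 480 − (-2) = 482.

Σ = 482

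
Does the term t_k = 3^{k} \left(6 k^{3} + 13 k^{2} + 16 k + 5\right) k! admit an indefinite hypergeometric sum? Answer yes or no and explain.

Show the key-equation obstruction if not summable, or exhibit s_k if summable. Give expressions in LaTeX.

Yes. s_k = 3^{k} \left(2 k^{2} - k + 1\right) k!.

Step 1: r(k) = 3*(6*k**4 + 37*k**3 + 91*k**2 + 100*k + 40)/(6*k**3 + 13*k**2 + 16*k + 5).
Gosper form: A/B · C(k+1)/C(k) with A=3*k + 3, B=1, C=k**3 + 13*k**2/6 + 8*k/3 + 5/6.
f must satisfy (3*k + 3)·f(k+1) − (1)·f(k) = k**3 + 13*k**2/6 + 8*k/3 + 5/6.
d = 2 from the (1,0,3) case.
Solving with deg f ≤ 2: f(k) = (2*k**2 - k + 1)/6.
R(k) = B(k−1)·f(k)/C(k) = (2*k**2 - k + 1)/(6*k**3 + 13*k**2 + 16*k + 5); s_k = R·t_k = 3**k*(2*k**2 - k + 1)*factorial(k).
Δs = 3**k*(6*k**3 + 13*k**2 + 16*k + 5)*factorial(k), as required.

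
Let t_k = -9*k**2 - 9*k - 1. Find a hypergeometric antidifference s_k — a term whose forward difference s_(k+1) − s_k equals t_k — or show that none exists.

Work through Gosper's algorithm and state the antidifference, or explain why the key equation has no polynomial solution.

s_k = k*(2 - 3*k**2)

Compute t_(k+1)/t_k: get (9*k**2 + 27*k + 19)/(9*k**2 + 9*k + 1).
Take A(k)=1, B(k)=1, C(k)=k**2 + k + 1/9.
f must satisfy (1)·f(k+1) − (1)·f(k) = k**2 + k + 1/9.
Bound: deg f ≤ 3.
Match coefficients ⇒ f(k) = k*(3*k**2 - 2)/9.
Get s_k = R·t_k = k*(2 - 3*k**2) with R(k) = B(k−1)f(k)/C(k) = k*(3*k**2 - 2)/(9*k**2 + 9*k + 1).
Check: Δs_k = -9*k**2 - 9*k - 1. ✓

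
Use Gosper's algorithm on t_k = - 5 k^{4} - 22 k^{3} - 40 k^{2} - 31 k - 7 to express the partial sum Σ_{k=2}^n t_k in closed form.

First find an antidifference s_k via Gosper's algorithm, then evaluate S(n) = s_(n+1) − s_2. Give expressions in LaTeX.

S(n) = - n^{5} - 8 n^{4} - 26 n^{3} - 41 n^{2} - 29 n + 105

r(k) = (5*k**4 + 42*k**3 + 136*k**2 + 197*k + 105)/(5*k**4 + 22*k**3 + 40*k**2 + 31*k + 7) after simplifying.
Factor: A=1; B=1; C=k**4 + 22*k**3/5 + 8*k**2 + 31*k/5 + 7/5.
f must satisfy (1)·f(k+1) − (1)·f(k) = k**4 + 22*k**3/5 + 8*k**2 + 31*k/5 + 7/5.
Degrees (0,0,4) ⇒ d ≤ 5.
Solve for f: f(k) = k*(k**4 + 3*k**3 + 4*k**2 + k - 2)/5 (degree 5 ≤ 5).
R(k) = B(k−1)·f(k)/C(k) = k*(k**4 + 3*k**3 + 4*k**2 + k - 2)/(5*k**4 + 22*k**3 + 40*k**2 + 31*k + 7); s_k = R·t_k = k*(-k**4 - 3*k**3 - 4*k**2 - k + 2).
Δs = -5*k**4 - 22*k**3 - 40*k**2 - 31*k - 7, as required.
Evaluate: s_(n+1) = -n**5 - 8*n**4 - 26*n**3 - 41*n**2 - 29*n - 7; subtract s_(2) = -112 ⇒ S(n) = -n**5 - 8*n**4 - 26*n**3 - 41*n**2 - 29*n + 105.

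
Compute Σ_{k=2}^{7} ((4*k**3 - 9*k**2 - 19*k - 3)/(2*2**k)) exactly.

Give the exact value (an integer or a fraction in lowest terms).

Step 1: r(k) = (4*k**3 + 3*k**2 - 25*k - 27)/(2*(4*k**3 - 9*k**2 - 19*k - 3)).
A = 1/2, B = 1, C = k**3 - 9*k**2/4 - 19*k/4 - 3/4.
Need (1/2)·f(k+1) − (1)·f(k) = k**3 - 9*k**2/4 - 19*k/4 - 3/4.
d = 3 from the (0,0,3) case.
Coefficient equations give f(k) = -(4*k**3 + 3*k**2 - k + 3)/2.
Get s_k = R·t_k = (-4*k**3 - 3*k**2 + k - 3)/2**k with R(k) = B(k−1)f(k)/C(k) = -2*(4*k**3 + 3*k**2 - k + 3)/(4*k**3 - 9*k**2 - 19*k - 3).
Verify: (4*k**3 - 9*k**2 - 19*k - 3)/(2*2**k) matches t_k.
Evaluate s at k=8 and k=2: -2235/256 and -45/4; difference 645/256.

Σ = 645/256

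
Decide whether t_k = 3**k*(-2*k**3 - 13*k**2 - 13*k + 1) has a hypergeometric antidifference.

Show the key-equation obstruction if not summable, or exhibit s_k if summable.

Step 1: r(k) = 3*(2*k**3 + 19*k**2 + 45*k + 27)/(2*k**3 + 13*k**2 + 13*k - 1).
Normal form (A,B,C) = (3, 1, k**3 + 13*k**2/2 + 13*k/2 - 1/2).
Need (3)·f(k+1) − (1)·f(k) = k**3 + 13*k**2/2 + 13*k/2 - 1/2.
deg f ≤ 3 (via 0,0,3).
A polynomial solution: f(k) = (k - 1)*(k**2 + 3*k - 1)/2.
R(k) = B(k−1)·f(k)/C(k) = (k - 1)*(k**2 + 3*k - 1)/(2*k**3 + 13*k**2 + 13*k - 1); s_k = R·t_k = 3**k*(-k**3 - 2*k**2 + 4*k - 1).
Δs = 3**k*(-2*k**3 - 13*k**2 - 13*k + 1), as required.

Yes. s_k = 3**k*(-k**3 - 2*k**2 + 4*k - 1).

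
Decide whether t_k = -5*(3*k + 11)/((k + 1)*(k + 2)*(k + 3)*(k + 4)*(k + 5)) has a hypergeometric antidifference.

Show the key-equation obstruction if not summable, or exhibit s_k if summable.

r(k) = (k + 1)*(3*k + 14)/((k + 6)*(3*k + 11)) after simplifying.
So A=k + 1 and B=k + 6, with C=k + 11/3.
Need (k + 1)·f(k+1) − (k + 5)·f(k) = k + 11/3.
Degrees (1,1,1) ⇒ d ≤ 4.
Solving with deg f ≤ 4: f(k) = k*(k + 3)*(k**2 + 7*k + 14)/24.
Get s_k = R·t_k = 5*k*(-k**2 - 7*k - 14)/(8*(k**3 + 7*k**2 + 14*k + 8)) with R(k) = B(k−1)f(k)/C(k) = k*(k + 3)*(k + 5)*(k**2 + 7*k + 14)/(8*(3*k + 11)).
Verify: 5*(-3*k - 11)/(k**5 + 15*k**4 + 85*k**3 + 225*k**2 + 274*k + 120) matches t_k.

Yes. s_k = 5*k*(-k**2 - 7*k - 14)/(8*(k**3 + 7*k**2 + 14*k + 8)).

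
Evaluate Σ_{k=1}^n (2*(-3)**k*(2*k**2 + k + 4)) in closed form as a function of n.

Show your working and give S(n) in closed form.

S(n) = 3*(-3)**n*n**2 + 3*(-3)**n*n + 6*(-3)**n - 6

Compute t_(k+1)/t_k: get 3*(-2*k**2 - 5*k - 7)/(2*k**2 + k + 4).
So A=-3 and B=1, with C=k**2 + k/2 + 2.
f must satisfy (-3)·f(k+1) − (1)·f(k) = k**2 + k/2 + 2.
deg f ≤ 2 (via 0,0,2).
A polynomial solution: f(k) = -(k**2 - k + 2)/4.
Then R = B(k−1)f/C = -(k**2 - k + 2)/(2*(2*k**2 + k + 4)), so s_k = R(k)·t_k = (-3)**k*(-k**2 + k - 2).
Check: Δs_k = 2*(-3)**k*(2*k**2 + k + 4). ✓
Evaluate: s_(n+1) = 3*(-3)**n*(n**2 + n + 2); subtract s_(1) = 6 ⇒ S(n) = 3*(-3)**n*n**2 + 3*(-3)**n*n + 6*(-3)**n - 6.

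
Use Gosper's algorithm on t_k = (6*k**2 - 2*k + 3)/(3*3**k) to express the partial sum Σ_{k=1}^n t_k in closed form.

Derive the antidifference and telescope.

Compute t_(k+1)/t_k: get (6*k**2 + 10*k + 7)/(3*(6*k**2 - 2*k + 3)).
So A=1/3 and B=1, with C=k**2 - k/3 + 1/2.
Need (1/3)·f(k+1) − (1)·f(k) = k**2 - k/3 + 1/2.
deg f ≤ 2 (via 0,0,2).
Coefficient equations give f(k) = -(3*k**2 + 2*k + 4)/2.
Get s_k = R·t_k = (-3*k**2 - 2*k - 4)/3**k with R(k) = B(k−1)f(k)/C(k) = -3*(3*k**2 + 2*k + 4)/(6*k**2 - 2*k + 3).
s_(k+1) − s_k = (6*k**2 - 2*k + 3)/(3*3**k) = t_k.
s_(n+1) = 3**(-n - 1)*(-3*n**2 - 8*n - 9) and s_(1) = -3, so S(n) = 3**(-n - 1)*(3**(n + 2) - 3*n**2 - 8*n - 9).

S(n) = 3**(-n - 1)*(3**(n + 2) - 3*n**2 - 8*n - 9)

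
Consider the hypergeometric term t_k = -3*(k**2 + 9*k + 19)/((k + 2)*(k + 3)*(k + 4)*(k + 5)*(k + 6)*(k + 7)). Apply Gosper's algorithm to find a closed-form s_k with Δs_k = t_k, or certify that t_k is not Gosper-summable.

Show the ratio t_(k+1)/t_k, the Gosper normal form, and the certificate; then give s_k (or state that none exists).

s_k = k*(-k**2 - 12*k - 44)/(48*(k**3 + 12*k**2 + 44*k + 48))

t_(k+1)/t_k = (k + 2)*(9*k + (k + 1)**2 + 28)/((k + 8)*(k**2 + 9*k + 19)).
Normal form (A,B,C) = (k + 2, k + 8, k**2 + 9*k + 19).
Need (k + 2)·f(k+1) − (k + 7)·f(k) = k**2 + 9*k + 19.
Degrees (1,1,2) ⇒ d ≤ 5.
Solving with deg f ≤ 5: f(k) = k*(k + 3)*(k + 5)*(k**2 + 12*k + 44)/144.
Get s_k = R·t_k = k*(-k**2 - 12*k - 44)/(48*(k**3 + 12*k**2 + 44*k + 48)) with R(k) = B(k−1)f(k)/C(k) = k*(k + 3)*(k + 5)*(k + 7)*(k**2 + 12*k + 44)/(144*(k**2 + 9*k + 19)).
Check: Δs_k = 3*(-k**2 - 9*k - 19)/(k**6 + 27*k**5 + 295*k**4 + 1665*k**3 + 5104*k**2 + 8028*k + 5040). ✓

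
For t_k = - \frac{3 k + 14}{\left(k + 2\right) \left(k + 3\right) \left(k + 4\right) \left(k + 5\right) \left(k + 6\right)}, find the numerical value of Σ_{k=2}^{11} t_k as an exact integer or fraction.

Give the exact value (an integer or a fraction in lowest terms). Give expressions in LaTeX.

Σ = -7/1020

t_(k+1)/t_k = (k + 2)*(3*k + 17)/((k + 7)*(3*k + 14)).
A = k + 2, B = k + 7, C = k + 14/3.
Need (k + 2)·f(k+1) − (k + 6)·f(k) = k + 14/3.
deg f ≤ 4 (via 1,1,1).
Coefficient equations give f(k) = k*(k + 4)*(k**2 + 10*k + 31)/90.
Get s_k = R·t_k = k*(-k**2 - 10*k - 31)/(30*(k**3 + 10*k**2 + 31*k + 30)) with R(k) = B(k−1)f(k)/C(k) = k*(k + 4)*(k + 6)*(k**2 + 10*k + 31)/(30*(3*k + 14)).
s_(k+1) − s_k = (-3*k - 14)/(k**5 + 20*k**4 + 155*k**3 + 580*k**2 + 1044*k + 720) = t_k.
Evaluate s at k=12 and k=2: -59/1785 and -11/420; difference -7/1020.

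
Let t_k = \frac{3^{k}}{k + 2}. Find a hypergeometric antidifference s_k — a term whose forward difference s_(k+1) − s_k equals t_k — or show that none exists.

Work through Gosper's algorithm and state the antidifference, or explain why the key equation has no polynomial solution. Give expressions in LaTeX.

The ratio is 3*(k + 2)/(k + 3).
Take A(k)=3*k + 6, B(k)=k + 3, C(k)=1.
f must satisfy (3*k + 6)·f(k+1) − (k + 2)·f(k) = 1.
From deg A=1, deg B=1, deg C=0: d=-1.
Negative degree bound (-1): no f exists, t_k not Gosper-summable.

no hypergeometric antidifference exists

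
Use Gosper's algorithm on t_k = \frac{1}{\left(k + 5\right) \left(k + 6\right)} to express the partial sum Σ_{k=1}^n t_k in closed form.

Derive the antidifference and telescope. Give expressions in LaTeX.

S(n) = \frac{n}{6 \left(n + 6\right)}

The ratio is (k + 5)/(k + 7).
Factor: A=k + 5; B=k + 7; C=1.
Set up (k + 5)·f(k+1) − (k + 6)·f(k) − (1) = 0.
Degrees (1,1,0) ⇒ d ≤ 1.
Match coefficients ⇒ f(k) = k/5.
Certificate R = B(k−1)f/C = k*(k + 6)/5 gives s_k = k/(5*(k + 5)).
Check: Δs_k = 1/(k**2 + 11*k + 30). ✓
Σ_(k=1)^n t_k = s_(n+1) − s_(1) = ((n + 1)/(5*(n + 6))) − (1/30), i.e. n/(6*(n + 6)).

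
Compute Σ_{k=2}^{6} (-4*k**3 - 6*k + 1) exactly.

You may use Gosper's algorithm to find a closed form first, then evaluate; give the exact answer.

Σ = -1875

Compute t_(k+1)/t_k: get (6*k + 4*(k + 1)**3 + 5)/(4*k**3 + 6*k - 1).
Gosper form: A/B · C(k+1)/C(k) with A=1, B=1, C=k**3 + 3*k/2 - 1/4.
f must satisfy (1)·f(k+1) − (1)·f(k) = k**3 + 3*k/2 - 1/4.
Bound: deg f ≤ 4.
Solving with deg f ≤ 4: f(k) = k*(k**3 - 2*k**2 + 4*k - 4)/4.
Certificate R = B(k−1)f/C = k*(k**3 - 2*k**2 + 4*k - 4)/(4*k**3 + 6*k - 1) gives s_k = k*(-k**3 + 2*k**2 - 4*k + 4).
Δs = -4*k**3 - 6*k + 1, as required.
Σ_(k=2)^(6) t_k = s_(7) − s_(2) = -1883 − (-8) = -1875.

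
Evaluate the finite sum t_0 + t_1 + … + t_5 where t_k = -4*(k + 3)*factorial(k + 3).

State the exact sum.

Ratio r(k) = (k + 4)**2/(k + 3).
A = k + 4, B = 1, C = k + 3.
Set up (k + 4)·f(k+1) − (1)·f(k) − (k + 3) = 0.
deg f ≤ 0 (via 1,0,1).
Match coefficients ⇒ f(k) = 1.
So s_k = (B(k−1)f/C)·t_k = (1/(k + 3))·t_k = -4*factorial(k + 3).
Check: Δs_k = -4*(k + 3)*factorial(k + 3). ✓
Evaluate s at k=6 and k=0: -1451520 and -24; difference -1451496.

Σ = -1451496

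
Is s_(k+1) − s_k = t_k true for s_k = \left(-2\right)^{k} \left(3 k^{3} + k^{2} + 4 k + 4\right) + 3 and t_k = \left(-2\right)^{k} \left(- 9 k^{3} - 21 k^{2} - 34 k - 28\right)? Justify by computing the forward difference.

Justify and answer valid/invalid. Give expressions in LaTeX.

s_(k+1) = (-2)**(k + 1)*(4*k + 3*(k + 1)**3 + (k + 1)**2 + 8) + 3
s_(k+1) − s_k = (-2)**k*(-9*k**3 - 21*k**2 - 34*k - 28)
(s_(k+1) − s_k) − t_k = 0

Valid — Δs_k = t_k.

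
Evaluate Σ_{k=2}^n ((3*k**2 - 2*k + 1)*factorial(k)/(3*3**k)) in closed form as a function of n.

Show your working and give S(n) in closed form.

S(n) = 3**(-n - 2)*(-14*3**n + 9*n**2*factorial(n) + 21*n*factorial(n) + 12*factorial(n))

Compute t_(k+1)/t_k: get (3*k**3 + 7*k**2 + 6*k + 2)/(3*(3*k**2 - 2*k + 1)).
So A=k/3 + 1/3 and B=1, with C=k**2 - 2*k/3 + 1/3.
Set up (k/3 + 1/3)·f(k+1) − (1)·f(k) − (k**2 - 2*k/3 + 1/3) = 0.
From deg A=1, deg B=0, deg C=2: d=1.
Solve for f: f(k) = 3*k + 1 (degree 1 ≤ 1).
Certificate R = B(k−1)f/C = 3*(3*k + 1)/(3*k**2 - 2*k + 1) gives s_k = (3*k + 1)*factorial(k)/3**k.
s_(k+1) − s_k = (3*k**2 - 2*k + 1)*factorial(k)/(3*3**k) = t_k.
s_(n+1) = 3**(-n - 1)*(3*n + 4)*factorial(n + 1) and s_(2) = 14/9, so S(n) = 3**(-n - 2)*(-14*3**n + 9*n**2*factorial(n) + 21*n*factorial(n) + 12*factorial(n)).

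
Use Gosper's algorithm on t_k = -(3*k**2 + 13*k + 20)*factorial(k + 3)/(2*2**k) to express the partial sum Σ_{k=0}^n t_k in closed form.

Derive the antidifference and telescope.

r(k) = (k + 4)*(13*k + 3*(k + 1)**2 + 33)/(2*(3*k**2 + 13*k + 20)) after simplifying.
Factor: A=k/2 + 2; B=1; C=k**2 + 13*k/3 + 20/3.
Set up (k/2 + 2)·f(k+1) − (1)·f(k) − (k**2 + 13*k/3 + 20/3) = 0.
From deg A=1, deg B=0, deg C=2: d=1.
Solve for f: f(k) = 2*(3*k + 4)/3 (degree 1 ≤ 1).
Certificate R = B(k−1)f/C = 2*(3*k + 4)/(3*k**2 + 13*k + 20) gives s_k = -(3*k + 4)*factorial(k + 3)/2**k.
Check: Δs_k = -(3*k**2 + 13*k + 20)*factorial(k + 3)/(2*2**k). ✓
Telescope: S(n) = s_(n+1) − s_(0) = -2**(-n - 1)*(3*n + 7)*factorial(n + 4) − (-24) = 24 - 3*n*factorial(n + 4)/(2*2**n) - 7*factorial(n + 4)/(2*2**n).

S(n) = 24 - 3*n*factorial(n + 4)/(2*2**n) - 7*factorial(n + 4)/(2*2**n)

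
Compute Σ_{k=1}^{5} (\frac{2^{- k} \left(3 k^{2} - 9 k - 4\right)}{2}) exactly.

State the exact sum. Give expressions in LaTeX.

The ratio is (3*k**2 - 3*k - 10)/(2*(3*k**2 - 9*k - 4)).
A = 1/2, B = 1, C = k**2 - 3*k - 4/3.
f must satisfy (1/2)·f(k+1) − (1)·f(k) = k**2 - 3*k - 4/3.
d = 2 from the (0,0,2) case.
Solve for f: f(k) = -2*(3*k**2 - 3*k - 4)/3 (degree 2 ≤ 2).
Get s_k = R·t_k = (-3*k**2 + 3*k + 4)/2**k with R(k) = B(k−1)f(k)/C(k) = -2*(3*k**2 - 3*k - 4)/(3*k**2 - 9*k - 4).
s_(k+1) − s_k = (3*k**2 - 9*k - 4)/(2*2**k) = t_k.
Sum = s_(6) − s_(1); s_(6) = -43/32, s_(1) = 2 ⇒ -107/32.

Σ = -107/32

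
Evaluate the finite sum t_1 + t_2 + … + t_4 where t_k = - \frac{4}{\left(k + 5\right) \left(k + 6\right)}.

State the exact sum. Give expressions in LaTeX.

Σ = -4/15

Compute t_(k+1)/t_k: get (k + 5)/(k + 7).
Factor: A=k + 5; B=k + 7; C=1.
Key eq: (k + 5)·f(k+1) = (k + 6)·f(k) + (1).
d = 1 from the (1,1,0) case.
A polynomial solution: f(k) = k/5.
Get s_k = R·t_k = -4*k/(5*k + 25) with R(k) = B(k−1)f(k)/C(k) = k*(k + 6)/5.
s_(k+1) − s_k = -4/(k**2 + 11*k + 30) = t_k.
Sum = s_(5) − s_(1); s_(5) = -2/5, s_(1) = -2/15 ⇒ -4/15.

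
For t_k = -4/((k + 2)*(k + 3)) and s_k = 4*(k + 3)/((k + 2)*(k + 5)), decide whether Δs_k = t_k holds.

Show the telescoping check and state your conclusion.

s_(k+1) = 4*(k + 4)/((k + 3)*(k + 6))
s_(k+1) − s_k = 4*(-k**2 - 7*k - 14)/(k**4 + 16*k**3 + 91*k**2 + 216*k + 180)
(s_(k+1) − s_k) − t_k = 16*(k + 4)/(k**4 + 16*k**3 + 91*k**2 + 216*k + 180)

Invalid: residual 16*(k + 4)/(k**4 + 16*k**3 + 91*k**2 + 216*k + 180) ≠ 0.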